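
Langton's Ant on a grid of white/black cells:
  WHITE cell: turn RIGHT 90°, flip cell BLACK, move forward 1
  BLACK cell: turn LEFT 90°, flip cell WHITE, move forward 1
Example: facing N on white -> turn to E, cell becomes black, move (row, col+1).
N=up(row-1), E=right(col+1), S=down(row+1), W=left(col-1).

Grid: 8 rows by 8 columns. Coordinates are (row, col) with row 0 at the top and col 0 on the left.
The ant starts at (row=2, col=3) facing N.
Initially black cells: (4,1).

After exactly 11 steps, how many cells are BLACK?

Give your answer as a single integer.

Answer: 8

Derivation:
Step 1: on WHITE (2,3): turn R to E, flip to black, move to (2,4). |black|=2
Step 2: on WHITE (2,4): turn R to S, flip to black, move to (3,4). |black|=3
Step 3: on WHITE (3,4): turn R to W, flip to black, move to (3,3). |black|=4
Step 4: on WHITE (3,3): turn R to N, flip to black, move to (2,3). |black|=5
Step 5: on BLACK (2,3): turn L to W, flip to white, move to (2,2). |black|=4
Step 6: on WHITE (2,2): turn R to N, flip to black, move to (1,2). |black|=5
Step 7: on WHITE (1,2): turn R to E, flip to black, move to (1,3). |black|=6
Step 8: on WHITE (1,3): turn R to S, flip to black, move to (2,3). |black|=7
Step 9: on WHITE (2,3): turn R to W, flip to black, move to (2,2). |black|=8
Step 10: on BLACK (2,2): turn L to S, flip to white, move to (3,2). |black|=7
Step 11: on WHITE (3,2): turn R to W, flip to black, move to (3,1). |black|=8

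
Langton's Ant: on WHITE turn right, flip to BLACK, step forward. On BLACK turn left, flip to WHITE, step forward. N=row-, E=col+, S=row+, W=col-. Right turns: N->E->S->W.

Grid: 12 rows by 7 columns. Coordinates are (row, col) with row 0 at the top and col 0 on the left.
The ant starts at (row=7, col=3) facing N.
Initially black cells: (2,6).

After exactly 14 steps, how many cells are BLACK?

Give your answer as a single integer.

Step 1: on WHITE (7,3): turn R to E, flip to black, move to (7,4). |black|=2
Step 2: on WHITE (7,4): turn R to S, flip to black, move to (8,4). |black|=3
Step 3: on WHITE (8,4): turn R to W, flip to black, move to (8,3). |black|=4
Step 4: on WHITE (8,3): turn R to N, flip to black, move to (7,3). |black|=5
Step 5: on BLACK (7,3): turn L to W, flip to white, move to (7,2). |black|=4
Step 6: on WHITE (7,2): turn R to N, flip to black, move to (6,2). |black|=5
Step 7: on WHITE (6,2): turn R to E, flip to black, move to (6,3). |black|=6
Step 8: on WHITE (6,3): turn R to S, flip to black, move to (7,3). |black|=7
Step 9: on WHITE (7,3): turn R to W, flip to black, move to (7,2). |black|=8
Step 10: on BLACK (7,2): turn L to S, flip to white, move to (8,2). |black|=7
Step 11: on WHITE (8,2): turn R to W, flip to black, move to (8,1). |black|=8
Step 12: on WHITE (8,1): turn R to N, flip to black, move to (7,1). |black|=9
Step 13: on WHITE (7,1): turn R to E, flip to black, move to (7,2). |black|=10
Step 14: on WHITE (7,2): turn R to S, flip to black, move to (8,2). |black|=11

Answer: 11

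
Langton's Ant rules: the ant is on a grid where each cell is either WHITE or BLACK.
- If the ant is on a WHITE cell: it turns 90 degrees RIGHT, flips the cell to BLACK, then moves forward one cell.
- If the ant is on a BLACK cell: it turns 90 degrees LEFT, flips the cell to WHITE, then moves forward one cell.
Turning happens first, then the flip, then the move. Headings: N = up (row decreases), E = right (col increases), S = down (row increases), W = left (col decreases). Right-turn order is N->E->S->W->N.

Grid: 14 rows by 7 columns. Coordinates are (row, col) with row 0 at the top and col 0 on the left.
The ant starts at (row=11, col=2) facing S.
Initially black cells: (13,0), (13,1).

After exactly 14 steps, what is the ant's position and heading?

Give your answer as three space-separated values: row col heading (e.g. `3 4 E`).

Answer: 10 3 N

Derivation:
Step 1: on WHITE (11,2): turn R to W, flip to black, move to (11,1). |black|=3
Step 2: on WHITE (11,1): turn R to N, flip to black, move to (10,1). |black|=4
Step 3: on WHITE (10,1): turn R to E, flip to black, move to (10,2). |black|=5
Step 4: on WHITE (10,2): turn R to S, flip to black, move to (11,2). |black|=6
Step 5: on BLACK (11,2): turn L to E, flip to white, move to (11,3). |black|=5
Step 6: on WHITE (11,3): turn R to S, flip to black, move to (12,3). |black|=6
Step 7: on WHITE (12,3): turn R to W, flip to black, move to (12,2). |black|=7
Step 8: on WHITE (12,2): turn R to N, flip to black, move to (11,2). |black|=8
Step 9: on WHITE (11,2): turn R to E, flip to black, move to (11,3). |black|=9
Step 10: on BLACK (11,3): turn L to N, flip to white, move to (10,3). |black|=8
Step 11: on WHITE (10,3): turn R to E, flip to black, move to (10,4). |black|=9
Step 12: on WHITE (10,4): turn R to S, flip to black, move to (11,4). |black|=10
Step 13: on WHITE (11,4): turn R to W, flip to black, move to (11,3). |black|=11
Step 14: on WHITE (11,3): turn R to N, flip to black, move to (10,3). |black|=12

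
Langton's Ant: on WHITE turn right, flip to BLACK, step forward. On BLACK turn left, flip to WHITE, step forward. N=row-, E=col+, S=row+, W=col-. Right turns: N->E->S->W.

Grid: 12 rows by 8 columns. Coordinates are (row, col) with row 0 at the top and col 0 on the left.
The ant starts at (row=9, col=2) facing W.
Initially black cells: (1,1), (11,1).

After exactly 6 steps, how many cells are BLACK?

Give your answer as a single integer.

Step 1: on WHITE (9,2): turn R to N, flip to black, move to (8,2). |black|=3
Step 2: on WHITE (8,2): turn R to E, flip to black, move to (8,3). |black|=4
Step 3: on WHITE (8,3): turn R to S, flip to black, move to (9,3). |black|=5
Step 4: on WHITE (9,3): turn R to W, flip to black, move to (9,2). |black|=6
Step 5: on BLACK (9,2): turn L to S, flip to white, move to (10,2). |black|=5
Step 6: on WHITE (10,2): turn R to W, flip to black, move to (10,1). |black|=6

Answer: 6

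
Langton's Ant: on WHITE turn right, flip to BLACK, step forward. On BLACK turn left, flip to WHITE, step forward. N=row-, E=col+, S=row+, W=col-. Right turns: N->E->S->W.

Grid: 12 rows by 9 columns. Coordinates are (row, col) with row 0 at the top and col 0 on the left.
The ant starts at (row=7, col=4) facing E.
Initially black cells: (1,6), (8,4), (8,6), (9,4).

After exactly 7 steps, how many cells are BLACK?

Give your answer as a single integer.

Step 1: on WHITE (7,4): turn R to S, flip to black, move to (8,4). |black|=5
Step 2: on BLACK (8,4): turn L to E, flip to white, move to (8,5). |black|=4
Step 3: on WHITE (8,5): turn R to S, flip to black, move to (9,5). |black|=5
Step 4: on WHITE (9,5): turn R to W, flip to black, move to (9,4). |black|=6
Step 5: on BLACK (9,4): turn L to S, flip to white, move to (10,4). |black|=5
Step 6: on WHITE (10,4): turn R to W, flip to black, move to (10,3). |black|=6
Step 7: on WHITE (10,3): turn R to N, flip to black, move to (9,3). |black|=7

Answer: 7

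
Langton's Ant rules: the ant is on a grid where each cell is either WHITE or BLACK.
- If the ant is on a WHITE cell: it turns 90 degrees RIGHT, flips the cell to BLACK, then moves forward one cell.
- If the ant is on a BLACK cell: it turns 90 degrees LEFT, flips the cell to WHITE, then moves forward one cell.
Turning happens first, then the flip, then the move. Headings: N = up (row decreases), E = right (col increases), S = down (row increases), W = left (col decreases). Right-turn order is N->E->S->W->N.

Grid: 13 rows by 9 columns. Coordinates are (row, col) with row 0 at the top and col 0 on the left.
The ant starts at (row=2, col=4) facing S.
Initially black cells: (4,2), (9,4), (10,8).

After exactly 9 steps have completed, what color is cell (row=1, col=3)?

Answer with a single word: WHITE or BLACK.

Step 1: on WHITE (2,4): turn R to W, flip to black, move to (2,3). |black|=4
Step 2: on WHITE (2,3): turn R to N, flip to black, move to (1,3). |black|=5
Step 3: on WHITE (1,3): turn R to E, flip to black, move to (1,4). |black|=6
Step 4: on WHITE (1,4): turn R to S, flip to black, move to (2,4). |black|=7
Step 5: on BLACK (2,4): turn L to E, flip to white, move to (2,5). |black|=6
Step 6: on WHITE (2,5): turn R to S, flip to black, move to (3,5). |black|=7
Step 7: on WHITE (3,5): turn R to W, flip to black, move to (3,4). |black|=8
Step 8: on WHITE (3,4): turn R to N, flip to black, move to (2,4). |black|=9
Step 9: on WHITE (2,4): turn R to E, flip to black, move to (2,5). |black|=10

Answer: BLACK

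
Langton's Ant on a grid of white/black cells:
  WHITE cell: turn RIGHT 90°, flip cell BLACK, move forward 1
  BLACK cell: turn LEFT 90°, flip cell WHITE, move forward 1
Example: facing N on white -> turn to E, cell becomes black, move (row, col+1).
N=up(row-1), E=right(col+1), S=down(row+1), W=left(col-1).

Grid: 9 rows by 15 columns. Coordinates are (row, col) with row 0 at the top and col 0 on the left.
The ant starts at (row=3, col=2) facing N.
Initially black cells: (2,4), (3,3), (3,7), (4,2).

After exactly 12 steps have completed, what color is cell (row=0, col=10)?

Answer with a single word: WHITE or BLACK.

Answer: WHITE

Derivation:
Step 1: on WHITE (3,2): turn R to E, flip to black, move to (3,3). |black|=5
Step 2: on BLACK (3,3): turn L to N, flip to white, move to (2,3). |black|=4
Step 3: on WHITE (2,3): turn R to E, flip to black, move to (2,4). |black|=5
Step 4: on BLACK (2,4): turn L to N, flip to white, move to (1,4). |black|=4
Step 5: on WHITE (1,4): turn R to E, flip to black, move to (1,5). |black|=5
Step 6: on WHITE (1,5): turn R to S, flip to black, move to (2,5). |black|=6
Step 7: on WHITE (2,5): turn R to W, flip to black, move to (2,4). |black|=7
Step 8: on WHITE (2,4): turn R to N, flip to black, move to (1,4). |black|=8
Step 9: on BLACK (1,4): turn L to W, flip to white, move to (1,3). |black|=7
Step 10: on WHITE (1,3): turn R to N, flip to black, move to (0,3). |black|=8
Step 11: on WHITE (0,3): turn R to E, flip to black, move to (0,4). |black|=9
Step 12: on WHITE (0,4): turn R to S, flip to black, move to (1,4). |black|=10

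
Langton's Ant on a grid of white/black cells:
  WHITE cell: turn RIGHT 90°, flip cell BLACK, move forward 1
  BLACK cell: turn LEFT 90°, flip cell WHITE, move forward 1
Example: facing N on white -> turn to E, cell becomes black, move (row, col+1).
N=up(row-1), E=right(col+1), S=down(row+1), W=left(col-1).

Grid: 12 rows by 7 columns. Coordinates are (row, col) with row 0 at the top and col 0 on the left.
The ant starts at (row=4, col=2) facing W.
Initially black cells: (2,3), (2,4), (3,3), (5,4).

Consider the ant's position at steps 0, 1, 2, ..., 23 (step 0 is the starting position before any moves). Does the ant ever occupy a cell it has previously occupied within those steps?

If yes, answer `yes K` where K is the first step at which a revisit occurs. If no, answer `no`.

Answer: yes 7

Derivation:
Step 1: on WHITE (4,2): turn R to N, flip to black, move to (3,2). |black|=5 — new cell
Step 2: on WHITE (3,2): turn R to E, flip to black, move to (3,3). |black|=6 — new cell
Step 3: on BLACK (3,3): turn L to N, flip to white, move to (2,3). |black|=5 — new cell
Step 4: on BLACK (2,3): turn L to W, flip to white, move to (2,2). |black|=4 — new cell
Step 5: on WHITE (2,2): turn R to N, flip to black, move to (1,2). |black|=5 — new cell
Step 6: on WHITE (1,2): turn R to E, flip to black, move to (1,3). |black|=6 — new cell
Step 7: on WHITE (1,3): turn R to S, flip to black, move to (2,3). |black|=7 — REVISIT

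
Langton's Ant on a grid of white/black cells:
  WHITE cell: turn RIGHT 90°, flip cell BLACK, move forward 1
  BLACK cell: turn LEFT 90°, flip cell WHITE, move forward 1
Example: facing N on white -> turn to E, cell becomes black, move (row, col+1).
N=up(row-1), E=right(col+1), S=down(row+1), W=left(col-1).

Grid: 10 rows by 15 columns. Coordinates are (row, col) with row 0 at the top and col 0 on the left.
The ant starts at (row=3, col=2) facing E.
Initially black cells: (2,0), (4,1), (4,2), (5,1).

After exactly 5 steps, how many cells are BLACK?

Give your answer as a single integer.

Answer: 7

Derivation:
Step 1: on WHITE (3,2): turn R to S, flip to black, move to (4,2). |black|=5
Step 2: on BLACK (4,2): turn L to E, flip to white, move to (4,3). |black|=4
Step 3: on WHITE (4,3): turn R to S, flip to black, move to (5,3). |black|=5
Step 4: on WHITE (5,3): turn R to W, flip to black, move to (5,2). |black|=6
Step 5: on WHITE (5,2): turn R to N, flip to black, move to (4,2). |black|=7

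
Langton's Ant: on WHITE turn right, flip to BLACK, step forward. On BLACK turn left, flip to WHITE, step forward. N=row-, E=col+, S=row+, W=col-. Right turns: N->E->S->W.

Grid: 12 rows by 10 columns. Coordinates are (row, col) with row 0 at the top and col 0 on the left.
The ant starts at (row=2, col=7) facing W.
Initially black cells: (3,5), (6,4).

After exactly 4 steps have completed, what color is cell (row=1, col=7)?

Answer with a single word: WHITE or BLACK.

Step 1: on WHITE (2,7): turn R to N, flip to black, move to (1,7). |black|=3
Step 2: on WHITE (1,7): turn R to E, flip to black, move to (1,8). |black|=4
Step 3: on WHITE (1,8): turn R to S, flip to black, move to (2,8). |black|=5
Step 4: on WHITE (2,8): turn R to W, flip to black, move to (2,7). |black|=6

Answer: BLACK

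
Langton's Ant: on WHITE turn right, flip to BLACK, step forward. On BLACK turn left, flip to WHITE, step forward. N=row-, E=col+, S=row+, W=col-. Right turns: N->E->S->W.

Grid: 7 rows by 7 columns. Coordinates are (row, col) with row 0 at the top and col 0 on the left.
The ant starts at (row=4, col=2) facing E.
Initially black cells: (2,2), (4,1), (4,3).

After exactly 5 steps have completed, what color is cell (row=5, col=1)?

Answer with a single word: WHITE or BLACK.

Step 1: on WHITE (4,2): turn R to S, flip to black, move to (5,2). |black|=4
Step 2: on WHITE (5,2): turn R to W, flip to black, move to (5,1). |black|=5
Step 3: on WHITE (5,1): turn R to N, flip to black, move to (4,1). |black|=6
Step 4: on BLACK (4,1): turn L to W, flip to white, move to (4,0). |black|=5
Step 5: on WHITE (4,0): turn R to N, flip to black, move to (3,0). |black|=6

Answer: BLACK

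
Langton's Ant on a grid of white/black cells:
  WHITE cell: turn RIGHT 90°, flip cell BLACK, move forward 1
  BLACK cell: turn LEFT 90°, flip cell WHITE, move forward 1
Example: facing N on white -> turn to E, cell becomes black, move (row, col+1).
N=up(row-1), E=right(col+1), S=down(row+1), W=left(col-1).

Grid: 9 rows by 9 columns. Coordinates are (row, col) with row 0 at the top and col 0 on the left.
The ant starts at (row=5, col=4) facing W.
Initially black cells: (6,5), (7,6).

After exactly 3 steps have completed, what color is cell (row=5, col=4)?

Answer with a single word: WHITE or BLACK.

Step 1: on WHITE (5,4): turn R to N, flip to black, move to (4,4). |black|=3
Step 2: on WHITE (4,4): turn R to E, flip to black, move to (4,5). |black|=4
Step 3: on WHITE (4,5): turn R to S, flip to black, move to (5,5). |black|=5

Answer: BLACK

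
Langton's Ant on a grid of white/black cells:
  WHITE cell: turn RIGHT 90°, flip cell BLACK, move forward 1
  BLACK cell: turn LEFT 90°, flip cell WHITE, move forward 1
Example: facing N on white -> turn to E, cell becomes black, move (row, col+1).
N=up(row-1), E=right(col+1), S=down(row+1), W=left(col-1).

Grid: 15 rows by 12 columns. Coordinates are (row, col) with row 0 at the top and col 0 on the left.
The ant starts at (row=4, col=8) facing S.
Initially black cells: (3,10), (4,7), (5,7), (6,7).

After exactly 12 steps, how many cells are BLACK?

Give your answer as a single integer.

Answer: 8

Derivation:
Step 1: on WHITE (4,8): turn R to W, flip to black, move to (4,7). |black|=5
Step 2: on BLACK (4,7): turn L to S, flip to white, move to (5,7). |black|=4
Step 3: on BLACK (5,7): turn L to E, flip to white, move to (5,8). |black|=3
Step 4: on WHITE (5,8): turn R to S, flip to black, move to (6,8). |black|=4
Step 5: on WHITE (6,8): turn R to W, flip to black, move to (6,7). |black|=5
Step 6: on BLACK (6,7): turn L to S, flip to white, move to (7,7). |black|=4
Step 7: on WHITE (7,7): turn R to W, flip to black, move to (7,6). |black|=5
Step 8: on WHITE (7,6): turn R to N, flip to black, move to (6,6). |black|=6
Step 9: on WHITE (6,6): turn R to E, flip to black, move to (6,7). |black|=7
Step 10: on WHITE (6,7): turn R to S, flip to black, move to (7,7). |black|=8
Step 11: on BLACK (7,7): turn L to E, flip to white, move to (7,8). |black|=7
Step 12: on WHITE (7,8): turn R to S, flip to black, move to (8,8). |black|=8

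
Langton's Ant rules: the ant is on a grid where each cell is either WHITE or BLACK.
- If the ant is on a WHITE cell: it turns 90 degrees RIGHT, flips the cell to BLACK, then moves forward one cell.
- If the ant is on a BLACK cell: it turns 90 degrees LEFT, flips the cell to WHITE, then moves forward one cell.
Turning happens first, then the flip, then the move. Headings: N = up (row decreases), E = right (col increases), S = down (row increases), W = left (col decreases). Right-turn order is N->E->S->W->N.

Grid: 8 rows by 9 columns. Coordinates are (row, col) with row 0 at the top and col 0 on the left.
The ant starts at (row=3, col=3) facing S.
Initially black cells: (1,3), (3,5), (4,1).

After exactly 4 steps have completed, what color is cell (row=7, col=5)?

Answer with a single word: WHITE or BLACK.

Step 1: on WHITE (3,3): turn R to W, flip to black, move to (3,2). |black|=4
Step 2: on WHITE (3,2): turn R to N, flip to black, move to (2,2). |black|=5
Step 3: on WHITE (2,2): turn R to E, flip to black, move to (2,3). |black|=6
Step 4: on WHITE (2,3): turn R to S, flip to black, move to (3,3). |black|=7

Answer: WHITE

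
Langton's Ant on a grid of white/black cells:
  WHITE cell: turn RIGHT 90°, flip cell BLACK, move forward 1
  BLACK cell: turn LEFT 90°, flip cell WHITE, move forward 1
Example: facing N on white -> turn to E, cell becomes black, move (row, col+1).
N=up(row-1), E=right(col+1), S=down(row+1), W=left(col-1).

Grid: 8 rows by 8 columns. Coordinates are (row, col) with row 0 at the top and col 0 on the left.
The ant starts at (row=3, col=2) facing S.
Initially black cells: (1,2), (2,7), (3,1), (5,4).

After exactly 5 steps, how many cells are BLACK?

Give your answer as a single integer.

Step 1: on WHITE (3,2): turn R to W, flip to black, move to (3,1). |black|=5
Step 2: on BLACK (3,1): turn L to S, flip to white, move to (4,1). |black|=4
Step 3: on WHITE (4,1): turn R to W, flip to black, move to (4,0). |black|=5
Step 4: on WHITE (4,0): turn R to N, flip to black, move to (3,0). |black|=6
Step 5: on WHITE (3,0): turn R to E, flip to black, move to (3,1). |black|=7

Answer: 7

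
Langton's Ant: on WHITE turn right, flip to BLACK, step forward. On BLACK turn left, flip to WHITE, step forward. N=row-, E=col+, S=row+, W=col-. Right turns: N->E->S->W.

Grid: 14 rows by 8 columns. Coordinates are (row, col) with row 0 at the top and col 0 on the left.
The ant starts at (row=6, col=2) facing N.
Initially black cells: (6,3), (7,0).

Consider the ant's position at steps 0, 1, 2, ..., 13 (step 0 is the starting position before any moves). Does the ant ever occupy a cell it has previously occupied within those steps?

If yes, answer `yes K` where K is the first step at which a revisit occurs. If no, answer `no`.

Step 1: on WHITE (6,2): turn R to E, flip to black, move to (6,3). |black|=3 — new cell
Step 2: on BLACK (6,3): turn L to N, flip to white, move to (5,3). |black|=2 — new cell
Step 3: on WHITE (5,3): turn R to E, flip to black, move to (5,4). |black|=3 — new cell
Step 4: on WHITE (5,4): turn R to S, flip to black, move to (6,4). |black|=4 — new cell
Step 5: on WHITE (6,4): turn R to W, flip to black, move to (6,3). |black|=5 — REVISIT

Answer: yes 5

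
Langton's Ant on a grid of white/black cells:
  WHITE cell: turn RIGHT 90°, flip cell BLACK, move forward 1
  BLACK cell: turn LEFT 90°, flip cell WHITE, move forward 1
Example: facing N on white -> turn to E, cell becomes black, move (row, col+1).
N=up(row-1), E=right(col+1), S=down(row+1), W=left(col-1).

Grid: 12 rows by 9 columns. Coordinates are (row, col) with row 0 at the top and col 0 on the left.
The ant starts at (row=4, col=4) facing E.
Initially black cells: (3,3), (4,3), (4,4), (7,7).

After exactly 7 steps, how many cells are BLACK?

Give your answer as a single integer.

Answer: 5

Derivation:
Step 1: on BLACK (4,4): turn L to N, flip to white, move to (3,4). |black|=3
Step 2: on WHITE (3,4): turn R to E, flip to black, move to (3,5). |black|=4
Step 3: on WHITE (3,5): turn R to S, flip to black, move to (4,5). |black|=5
Step 4: on WHITE (4,5): turn R to W, flip to black, move to (4,4). |black|=6
Step 5: on WHITE (4,4): turn R to N, flip to black, move to (3,4). |black|=7
Step 6: on BLACK (3,4): turn L to W, flip to white, move to (3,3). |black|=6
Step 7: on BLACK (3,3): turn L to S, flip to white, move to (4,3). |black|=5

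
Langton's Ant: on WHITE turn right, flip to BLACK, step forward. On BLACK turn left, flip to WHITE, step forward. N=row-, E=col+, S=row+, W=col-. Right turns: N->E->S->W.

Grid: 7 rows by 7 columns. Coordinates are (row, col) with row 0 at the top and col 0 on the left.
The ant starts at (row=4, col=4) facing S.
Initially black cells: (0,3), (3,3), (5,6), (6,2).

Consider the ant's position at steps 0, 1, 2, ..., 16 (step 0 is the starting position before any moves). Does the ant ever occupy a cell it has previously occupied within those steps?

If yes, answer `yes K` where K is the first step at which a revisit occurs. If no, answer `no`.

Answer: yes 6

Derivation:
Step 1: on WHITE (4,4): turn R to W, flip to black, move to (4,3). |black|=5 — new cell
Step 2: on WHITE (4,3): turn R to N, flip to black, move to (3,3). |black|=6 — new cell
Step 3: on BLACK (3,3): turn L to W, flip to white, move to (3,2). |black|=5 — new cell
Step 4: on WHITE (3,2): turn R to N, flip to black, move to (2,2). |black|=6 — new cell
Step 5: on WHITE (2,2): turn R to E, flip to black, move to (2,3). |black|=7 — new cell
Step 6: on WHITE (2,3): turn R to S, flip to black, move to (3,3). |black|=8 — REVISIT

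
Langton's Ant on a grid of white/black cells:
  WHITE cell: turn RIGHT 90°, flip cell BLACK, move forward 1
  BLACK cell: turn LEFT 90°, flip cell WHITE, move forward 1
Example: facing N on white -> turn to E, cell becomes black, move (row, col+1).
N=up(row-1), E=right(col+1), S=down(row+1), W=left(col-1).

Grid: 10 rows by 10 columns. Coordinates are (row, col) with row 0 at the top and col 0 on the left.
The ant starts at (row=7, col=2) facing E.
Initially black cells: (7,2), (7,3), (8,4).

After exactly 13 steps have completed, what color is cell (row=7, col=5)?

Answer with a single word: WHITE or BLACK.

Step 1: on BLACK (7,2): turn L to N, flip to white, move to (6,2). |black|=2
Step 2: on WHITE (6,2): turn R to E, flip to black, move to (6,3). |black|=3
Step 3: on WHITE (6,3): turn R to S, flip to black, move to (7,3). |black|=4
Step 4: on BLACK (7,3): turn L to E, flip to white, move to (7,4). |black|=3
Step 5: on WHITE (7,4): turn R to S, flip to black, move to (8,4). |black|=4
Step 6: on BLACK (8,4): turn L to E, flip to white, move to (8,5). |black|=3
Step 7: on WHITE (8,5): turn R to S, flip to black, move to (9,5). |black|=4
Step 8: on WHITE (9,5): turn R to W, flip to black, move to (9,4). |black|=5
Step 9: on WHITE (9,4): turn R to N, flip to black, move to (8,4). |black|=6
Step 10: on WHITE (8,4): turn R to E, flip to black, move to (8,5). |black|=7
Step 11: on BLACK (8,5): turn L to N, flip to white, move to (7,5). |black|=6
Step 12: on WHITE (7,5): turn R to E, flip to black, move to (7,6). |black|=7
Step 13: on WHITE (7,6): turn R to S, flip to black, move to (8,6). |black|=8

Answer: BLACK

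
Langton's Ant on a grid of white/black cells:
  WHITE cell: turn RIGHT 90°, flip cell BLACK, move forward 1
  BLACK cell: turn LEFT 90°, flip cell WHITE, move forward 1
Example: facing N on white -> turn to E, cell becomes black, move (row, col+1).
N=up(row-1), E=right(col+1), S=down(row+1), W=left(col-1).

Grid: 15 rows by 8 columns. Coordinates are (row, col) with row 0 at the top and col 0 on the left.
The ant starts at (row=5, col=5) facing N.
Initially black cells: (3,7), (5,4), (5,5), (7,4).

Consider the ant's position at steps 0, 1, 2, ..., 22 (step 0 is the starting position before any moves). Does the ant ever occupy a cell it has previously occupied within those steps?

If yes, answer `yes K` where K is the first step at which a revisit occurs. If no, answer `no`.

Answer: yes 5

Derivation:
Step 1: on BLACK (5,5): turn L to W, flip to white, move to (5,4). |black|=3 — new cell
Step 2: on BLACK (5,4): turn L to S, flip to white, move to (6,4). |black|=2 — new cell
Step 3: on WHITE (6,4): turn R to W, flip to black, move to (6,3). |black|=3 — new cell
Step 4: on WHITE (6,3): turn R to N, flip to black, move to (5,3). |black|=4 — new cell
Step 5: on WHITE (5,3): turn R to E, flip to black, move to (5,4). |black|=5 — REVISIT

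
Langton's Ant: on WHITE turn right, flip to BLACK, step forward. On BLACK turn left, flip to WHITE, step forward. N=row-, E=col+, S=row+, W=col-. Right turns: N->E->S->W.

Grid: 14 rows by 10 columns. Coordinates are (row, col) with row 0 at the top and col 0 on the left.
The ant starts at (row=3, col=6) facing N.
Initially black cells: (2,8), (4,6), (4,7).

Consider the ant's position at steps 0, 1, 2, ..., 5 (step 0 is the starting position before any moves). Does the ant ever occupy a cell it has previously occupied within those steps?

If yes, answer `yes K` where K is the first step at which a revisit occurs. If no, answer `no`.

Answer: no

Derivation:
Step 1: on WHITE (3,6): turn R to E, flip to black, move to (3,7). |black|=4 — new cell
Step 2: on WHITE (3,7): turn R to S, flip to black, move to (4,7). |black|=5 — new cell
Step 3: on BLACK (4,7): turn L to E, flip to white, move to (4,8). |black|=4 — new cell
Step 4: on WHITE (4,8): turn R to S, flip to black, move to (5,8). |black|=5 — new cell
Step 5: on WHITE (5,8): turn R to W, flip to black, move to (5,7). |black|=6 — new cell
No revisit within 5 steps.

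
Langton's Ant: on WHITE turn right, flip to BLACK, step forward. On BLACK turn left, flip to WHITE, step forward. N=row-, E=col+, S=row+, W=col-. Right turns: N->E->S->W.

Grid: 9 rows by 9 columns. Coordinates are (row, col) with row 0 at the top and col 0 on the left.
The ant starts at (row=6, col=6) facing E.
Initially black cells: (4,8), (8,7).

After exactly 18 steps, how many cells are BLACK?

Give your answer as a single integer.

Answer: 8

Derivation:
Step 1: on WHITE (6,6): turn R to S, flip to black, move to (7,6). |black|=3
Step 2: on WHITE (7,6): turn R to W, flip to black, move to (7,5). |black|=4
Step 3: on WHITE (7,5): turn R to N, flip to black, move to (6,5). |black|=5
Step 4: on WHITE (6,5): turn R to E, flip to black, move to (6,6). |black|=6
Step 5: on BLACK (6,6): turn L to N, flip to white, move to (5,6). |black|=5
Step 6: on WHITE (5,6): turn R to E, flip to black, move to (5,7). |black|=6
Step 7: on WHITE (5,7): turn R to S, flip to black, move to (6,7). |black|=7
Step 8: on WHITE (6,7): turn R to W, flip to black, move to (6,6). |black|=8
Step 9: on WHITE (6,6): turn R to N, flip to black, move to (5,6). |black|=9
Step 10: on BLACK (5,6): turn L to W, flip to white, move to (5,5). |black|=8
Step 11: on WHITE (5,5): turn R to N, flip to black, move to (4,5). |black|=9
Step 12: on WHITE (4,5): turn R to E, flip to black, move to (4,6). |black|=10
Step 13: on WHITE (4,6): turn R to S, flip to black, move to (5,6). |black|=11
Step 14: on WHITE (5,6): turn R to W, flip to black, move to (5,5). |black|=12
Step 15: on BLACK (5,5): turn L to S, flip to white, move to (6,5). |black|=11
Step 16: on BLACK (6,5): turn L to E, flip to white, move to (6,6). |black|=10
Step 17: on BLACK (6,6): turn L to N, flip to white, move to (5,6). |black|=9
Step 18: on BLACK (5,6): turn L to W, flip to white, move to (5,5). |black|=8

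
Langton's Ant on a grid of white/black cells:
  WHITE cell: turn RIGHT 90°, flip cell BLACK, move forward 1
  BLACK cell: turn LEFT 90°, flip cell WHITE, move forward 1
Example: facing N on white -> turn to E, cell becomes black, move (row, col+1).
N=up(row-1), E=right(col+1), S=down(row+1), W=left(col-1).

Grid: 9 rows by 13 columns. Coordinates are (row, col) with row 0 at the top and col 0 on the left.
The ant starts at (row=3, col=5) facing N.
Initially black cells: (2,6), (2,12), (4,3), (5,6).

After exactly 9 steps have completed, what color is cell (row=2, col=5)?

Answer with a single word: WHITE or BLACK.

Answer: BLACK

Derivation:
Step 1: on WHITE (3,5): turn R to E, flip to black, move to (3,6). |black|=5
Step 2: on WHITE (3,6): turn R to S, flip to black, move to (4,6). |black|=6
Step 3: on WHITE (4,6): turn R to W, flip to black, move to (4,5). |black|=7
Step 4: on WHITE (4,5): turn R to N, flip to black, move to (3,5). |black|=8
Step 5: on BLACK (3,5): turn L to W, flip to white, move to (3,4). |black|=7
Step 6: on WHITE (3,4): turn R to N, flip to black, move to (2,4). |black|=8
Step 7: on WHITE (2,4): turn R to E, flip to black, move to (2,5). |black|=9
Step 8: on WHITE (2,5): turn R to S, flip to black, move to (3,5). |black|=10
Step 9: on WHITE (3,5): turn R to W, flip to black, move to (3,4). |black|=11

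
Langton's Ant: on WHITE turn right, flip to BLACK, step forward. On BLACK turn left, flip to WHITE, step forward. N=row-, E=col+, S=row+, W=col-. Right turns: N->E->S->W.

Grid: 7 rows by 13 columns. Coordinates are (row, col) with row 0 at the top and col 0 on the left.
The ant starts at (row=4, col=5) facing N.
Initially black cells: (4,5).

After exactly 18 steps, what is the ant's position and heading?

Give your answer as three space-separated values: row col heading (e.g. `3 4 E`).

Step 1: on BLACK (4,5): turn L to W, flip to white, move to (4,4). |black|=0
Step 2: on WHITE (4,4): turn R to N, flip to black, move to (3,4). |black|=1
Step 3: on WHITE (3,4): turn R to E, flip to black, move to (3,5). |black|=2
Step 4: on WHITE (3,5): turn R to S, flip to black, move to (4,5). |black|=3
Step 5: on WHITE (4,5): turn R to W, flip to black, move to (4,4). |black|=4
Step 6: on BLACK (4,4): turn L to S, flip to white, move to (5,4). |black|=3
Step 7: on WHITE (5,4): turn R to W, flip to black, move to (5,3). |black|=4
Step 8: on WHITE (5,3): turn R to N, flip to black, move to (4,3). |black|=5
Step 9: on WHITE (4,3): turn R to E, flip to black, move to (4,4). |black|=6
Step 10: on WHITE (4,4): turn R to S, flip to black, move to (5,4). |black|=7
Step 11: on BLACK (5,4): turn L to E, flip to white, move to (5,5). |black|=6
Step 12: on WHITE (5,5): turn R to S, flip to black, move to (6,5). |black|=7
Step 13: on WHITE (6,5): turn R to W, flip to black, move to (6,4). |black|=8
Step 14: on WHITE (6,4): turn R to N, flip to black, move to (5,4). |black|=9
Step 15: on WHITE (5,4): turn R to E, flip to black, move to (5,5). |black|=10
Step 16: on BLACK (5,5): turn L to N, flip to white, move to (4,5). |black|=9
Step 17: on BLACK (4,5): turn L to W, flip to white, move to (4,4). |black|=8
Step 18: on BLACK (4,4): turn L to S, flip to white, move to (5,4). |black|=7

Answer: 5 4 S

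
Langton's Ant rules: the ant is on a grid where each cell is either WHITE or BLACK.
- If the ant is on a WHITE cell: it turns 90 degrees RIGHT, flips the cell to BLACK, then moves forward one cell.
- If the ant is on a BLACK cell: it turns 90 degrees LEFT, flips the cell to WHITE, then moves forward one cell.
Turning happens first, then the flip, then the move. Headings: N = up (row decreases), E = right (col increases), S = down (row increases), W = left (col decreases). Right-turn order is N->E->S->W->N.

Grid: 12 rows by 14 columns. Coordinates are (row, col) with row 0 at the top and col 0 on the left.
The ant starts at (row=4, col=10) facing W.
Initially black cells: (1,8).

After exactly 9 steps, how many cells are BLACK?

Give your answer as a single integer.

Answer: 8

Derivation:
Step 1: on WHITE (4,10): turn R to N, flip to black, move to (3,10). |black|=2
Step 2: on WHITE (3,10): turn R to E, flip to black, move to (3,11). |black|=3
Step 3: on WHITE (3,11): turn R to S, flip to black, move to (4,11). |black|=4
Step 4: on WHITE (4,11): turn R to W, flip to black, move to (4,10). |black|=5
Step 5: on BLACK (4,10): turn L to S, flip to white, move to (5,10). |black|=4
Step 6: on WHITE (5,10): turn R to W, flip to black, move to (5,9). |black|=5
Step 7: on WHITE (5,9): turn R to N, flip to black, move to (4,9). |black|=6
Step 8: on WHITE (4,9): turn R to E, flip to black, move to (4,10). |black|=7
Step 9: on WHITE (4,10): turn R to S, flip to black, move to (5,10). |black|=8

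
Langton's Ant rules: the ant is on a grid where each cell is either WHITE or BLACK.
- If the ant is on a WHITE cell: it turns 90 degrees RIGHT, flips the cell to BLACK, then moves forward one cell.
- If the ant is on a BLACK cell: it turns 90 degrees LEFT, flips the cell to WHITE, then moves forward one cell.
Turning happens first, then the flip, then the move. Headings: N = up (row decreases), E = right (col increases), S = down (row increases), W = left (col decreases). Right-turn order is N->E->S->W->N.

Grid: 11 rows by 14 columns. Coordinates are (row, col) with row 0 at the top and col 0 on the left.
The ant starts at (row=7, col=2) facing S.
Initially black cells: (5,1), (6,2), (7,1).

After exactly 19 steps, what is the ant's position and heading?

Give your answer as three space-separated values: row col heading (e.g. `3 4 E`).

Answer: 10 2 W

Derivation:
Step 1: on WHITE (7,2): turn R to W, flip to black, move to (7,1). |black|=4
Step 2: on BLACK (7,1): turn L to S, flip to white, move to (8,1). |black|=3
Step 3: on WHITE (8,1): turn R to W, flip to black, move to (8,0). |black|=4
Step 4: on WHITE (8,0): turn R to N, flip to black, move to (7,0). |black|=5
Step 5: on WHITE (7,0): turn R to E, flip to black, move to (7,1). |black|=6
Step 6: on WHITE (7,1): turn R to S, flip to black, move to (8,1). |black|=7
Step 7: on BLACK (8,1): turn L to E, flip to white, move to (8,2). |black|=6
Step 8: on WHITE (8,2): turn R to S, flip to black, move to (9,2). |black|=7
Step 9: on WHITE (9,2): turn R to W, flip to black, move to (9,1). |black|=8
Step 10: on WHITE (9,1): turn R to N, flip to black, move to (8,1). |black|=9
Step 11: on WHITE (8,1): turn R to E, flip to black, move to (8,2). |black|=10
Step 12: on BLACK (8,2): turn L to N, flip to white, move to (7,2). |black|=9
Step 13: on BLACK (7,2): turn L to W, flip to white, move to (7,1). |black|=8
Step 14: on BLACK (7,1): turn L to S, flip to white, move to (8,1). |black|=7
Step 15: on BLACK (8,1): turn L to E, flip to white, move to (8,2). |black|=6
Step 16: on WHITE (8,2): turn R to S, flip to black, move to (9,2). |black|=7
Step 17: on BLACK (9,2): turn L to E, flip to white, move to (9,3). |black|=6
Step 18: on WHITE (9,3): turn R to S, flip to black, move to (10,3). |black|=7
Step 19: on WHITE (10,3): turn R to W, flip to black, move to (10,2). |black|=8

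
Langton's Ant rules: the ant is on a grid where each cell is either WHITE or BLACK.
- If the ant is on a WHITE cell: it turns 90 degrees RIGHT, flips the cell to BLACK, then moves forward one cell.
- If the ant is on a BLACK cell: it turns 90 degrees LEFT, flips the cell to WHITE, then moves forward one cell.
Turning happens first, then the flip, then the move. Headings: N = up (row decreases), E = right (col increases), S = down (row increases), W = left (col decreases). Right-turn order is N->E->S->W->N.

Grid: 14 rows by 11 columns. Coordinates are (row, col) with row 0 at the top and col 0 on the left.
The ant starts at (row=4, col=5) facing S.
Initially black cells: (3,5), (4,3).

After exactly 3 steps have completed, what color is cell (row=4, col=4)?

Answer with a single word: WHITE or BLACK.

Step 1: on WHITE (4,5): turn R to W, flip to black, move to (4,4). |black|=3
Step 2: on WHITE (4,4): turn R to N, flip to black, move to (3,4). |black|=4
Step 3: on WHITE (3,4): turn R to E, flip to black, move to (3,5). |black|=5

Answer: BLACK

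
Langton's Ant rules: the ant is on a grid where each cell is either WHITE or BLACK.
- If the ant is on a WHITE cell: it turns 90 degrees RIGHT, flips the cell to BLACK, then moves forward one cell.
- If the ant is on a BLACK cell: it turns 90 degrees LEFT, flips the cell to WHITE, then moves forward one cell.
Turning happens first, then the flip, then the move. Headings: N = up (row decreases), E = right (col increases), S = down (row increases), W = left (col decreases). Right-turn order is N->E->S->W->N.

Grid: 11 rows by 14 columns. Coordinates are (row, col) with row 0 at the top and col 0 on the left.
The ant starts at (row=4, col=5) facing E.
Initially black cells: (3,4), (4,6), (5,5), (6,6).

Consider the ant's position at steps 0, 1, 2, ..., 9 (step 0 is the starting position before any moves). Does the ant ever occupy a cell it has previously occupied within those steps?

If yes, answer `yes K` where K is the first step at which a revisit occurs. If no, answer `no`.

Answer: yes 7

Derivation:
Step 1: on WHITE (4,5): turn R to S, flip to black, move to (5,5). |black|=5 — new cell
Step 2: on BLACK (5,5): turn L to E, flip to white, move to (5,6). |black|=4 — new cell
Step 3: on WHITE (5,6): turn R to S, flip to black, move to (6,6). |black|=5 — new cell
Step 4: on BLACK (6,6): turn L to E, flip to white, move to (6,7). |black|=4 — new cell
Step 5: on WHITE (6,7): turn R to S, flip to black, move to (7,7). |black|=5 — new cell
Step 6: on WHITE (7,7): turn R to W, flip to black, move to (7,6). |black|=6 — new cell
Step 7: on WHITE (7,6): turn R to N, flip to black, move to (6,6). |black|=7 — REVISIT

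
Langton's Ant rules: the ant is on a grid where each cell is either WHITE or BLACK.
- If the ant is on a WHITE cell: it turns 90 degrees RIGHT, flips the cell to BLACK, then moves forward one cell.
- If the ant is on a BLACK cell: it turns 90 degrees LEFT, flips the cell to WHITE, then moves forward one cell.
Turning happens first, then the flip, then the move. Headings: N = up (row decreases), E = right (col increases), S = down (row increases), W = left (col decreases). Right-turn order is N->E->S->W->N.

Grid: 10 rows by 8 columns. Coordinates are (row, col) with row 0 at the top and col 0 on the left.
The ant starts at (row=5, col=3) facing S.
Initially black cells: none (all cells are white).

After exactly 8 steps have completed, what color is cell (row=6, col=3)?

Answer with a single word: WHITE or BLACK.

Step 1: on WHITE (5,3): turn R to W, flip to black, move to (5,2). |black|=1
Step 2: on WHITE (5,2): turn R to N, flip to black, move to (4,2). |black|=2
Step 3: on WHITE (4,2): turn R to E, flip to black, move to (4,3). |black|=3
Step 4: on WHITE (4,3): turn R to S, flip to black, move to (5,3). |black|=4
Step 5: on BLACK (5,3): turn L to E, flip to white, move to (5,4). |black|=3
Step 6: on WHITE (5,4): turn R to S, flip to black, move to (6,4). |black|=4
Step 7: on WHITE (6,4): turn R to W, flip to black, move to (6,3). |black|=5
Step 8: on WHITE (6,3): turn R to N, flip to black, move to (5,3). |black|=6

Answer: BLACK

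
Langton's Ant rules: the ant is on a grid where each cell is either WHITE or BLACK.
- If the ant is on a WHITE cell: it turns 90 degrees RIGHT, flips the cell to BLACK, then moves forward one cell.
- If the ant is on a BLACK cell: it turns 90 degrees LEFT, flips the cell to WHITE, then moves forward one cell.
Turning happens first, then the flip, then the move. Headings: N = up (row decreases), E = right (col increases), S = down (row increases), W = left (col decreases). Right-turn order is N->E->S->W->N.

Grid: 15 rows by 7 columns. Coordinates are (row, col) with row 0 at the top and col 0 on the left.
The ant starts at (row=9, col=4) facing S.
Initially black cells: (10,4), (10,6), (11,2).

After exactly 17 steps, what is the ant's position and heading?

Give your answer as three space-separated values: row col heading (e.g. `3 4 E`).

Answer: 11 5 E

Derivation:
Step 1: on WHITE (9,4): turn R to W, flip to black, move to (9,3). |black|=4
Step 2: on WHITE (9,3): turn R to N, flip to black, move to (8,3). |black|=5
Step 3: on WHITE (8,3): turn R to E, flip to black, move to (8,4). |black|=6
Step 4: on WHITE (8,4): turn R to S, flip to black, move to (9,4). |black|=7
Step 5: on BLACK (9,4): turn L to E, flip to white, move to (9,5). |black|=6
Step 6: on WHITE (9,5): turn R to S, flip to black, move to (10,5). |black|=7
Step 7: on WHITE (10,5): turn R to W, flip to black, move to (10,4). |black|=8
Step 8: on BLACK (10,4): turn L to S, flip to white, move to (11,4). |black|=7
Step 9: on WHITE (11,4): turn R to W, flip to black, move to (11,3). |black|=8
Step 10: on WHITE (11,3): turn R to N, flip to black, move to (10,3). |black|=9
Step 11: on WHITE (10,3): turn R to E, flip to black, move to (10,4). |black|=10
Step 12: on WHITE (10,4): turn R to S, flip to black, move to (11,4). |black|=11
Step 13: on BLACK (11,4): turn L to E, flip to white, move to (11,5). |black|=10
Step 14: on WHITE (11,5): turn R to S, flip to black, move to (12,5). |black|=11
Step 15: on WHITE (12,5): turn R to W, flip to black, move to (12,4). |black|=12
Step 16: on WHITE (12,4): turn R to N, flip to black, move to (11,4). |black|=13
Step 17: on WHITE (11,4): turn R to E, flip to black, move to (11,5). |black|=14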